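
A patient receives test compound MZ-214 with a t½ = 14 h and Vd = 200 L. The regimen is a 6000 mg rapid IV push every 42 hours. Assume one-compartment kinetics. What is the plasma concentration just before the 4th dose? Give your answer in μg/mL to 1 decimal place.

4.3 μg/mL

f = (1/2)^(τ/t½) = (1/2)^(42/14) ≈ 0.1250.
C₀ = D/Vd = 6000/200 ≈ 30.000 μg/mL.
Before the 4th dose, 3 doses have been given. Superposition: Cmin = C₀·(f + f² + … + f^3).
≈ 30.000 × (0.1250 + 0.0156 + 0.0020) ≈ 30.000 × 0.1426 ≈ 4.278 μg/mL.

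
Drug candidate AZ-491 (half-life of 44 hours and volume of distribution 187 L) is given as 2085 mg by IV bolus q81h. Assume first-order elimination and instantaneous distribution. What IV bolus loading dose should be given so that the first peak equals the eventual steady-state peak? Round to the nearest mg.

2892 mg

f = (1/2)^(81/44) ≈ 0.279146; accumulation ratio R = 1/(1−f) ≈ 1.38724.
Loading dose to hit Cmax,ss on first dose: D_load = D_maint·R ≈ 2085 × 1.38724 ≈ 2892.40 mg.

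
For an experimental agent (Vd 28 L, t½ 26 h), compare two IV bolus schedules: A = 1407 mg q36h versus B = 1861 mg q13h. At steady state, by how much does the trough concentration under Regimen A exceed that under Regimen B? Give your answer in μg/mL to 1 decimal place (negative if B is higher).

-129.3 μg/mL

Regimen A: f = (1/2)^(36/26) ≈ 0.3830; Cmin,ss = (1407/28)·f/(1−f) ≈ 31.192 μg/mL.
Regimen B: f = (1/2)^(13/26) ≈ 0.7071; Cmin,ss = (1861/28)·f/(1−f) ≈ 160.454 μg/mL.
Difference ≈ 31.192 − 160.454 ≈ -129.262 μg/mL.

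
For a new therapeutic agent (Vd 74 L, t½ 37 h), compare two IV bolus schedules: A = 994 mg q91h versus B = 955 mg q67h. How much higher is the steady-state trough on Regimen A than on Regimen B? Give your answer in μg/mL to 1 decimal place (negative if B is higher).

-2.2 μg/mL

Regimen A: f = (1/2)^(91/37) ≈ 0.1818; Cmin,ss = (994/74)·f/(1−f) ≈ 2.985 μg/mL.
Regimen B: f = (1/2)^(67/37) ≈ 0.2850; Cmin,ss = (955/74)·f/(1−f) ≈ 5.144 μg/mL.
Difference ≈ 2.985 − 5.144 ≈ -2.159 μg/mL.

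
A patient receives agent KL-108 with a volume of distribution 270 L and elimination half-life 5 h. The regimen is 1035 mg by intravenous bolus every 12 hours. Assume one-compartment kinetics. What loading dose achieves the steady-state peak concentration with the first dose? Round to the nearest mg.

1277 mg

f = (1/2)^(12/5) ≈ 0.189465; accumulation ratio R = 1/(1−f) ≈ 1.23375.
Loading dose to hit Cmax,ss on first dose: D_load = D_maint·R ≈ 1035 × 1.23375 ≈ 1276.93 mg.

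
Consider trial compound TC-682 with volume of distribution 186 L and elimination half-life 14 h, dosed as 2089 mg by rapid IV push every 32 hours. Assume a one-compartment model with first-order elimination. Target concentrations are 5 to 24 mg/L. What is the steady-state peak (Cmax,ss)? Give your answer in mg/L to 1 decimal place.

14.1 mg/L

Over one 32-h interval, 32/14 ≈ 2.2857 half-lives elapse, leaving f ≈ 0.2051 of each dose.
Accumulation ratio R = 1/(1 − f) ≈ 1/0.7949 ≈ 1.2580.
Single-dose peak C₀ = D/Vd = 2089/186 ≈ 11.231 mg/L.
Cmax,ss = C₀/(1 − f) ≈ 11.231/0.7949 ≈ 14.129 mg/L.
Peak 14.1 mg/L vs MTC 24 mg/L: below toxic threshold.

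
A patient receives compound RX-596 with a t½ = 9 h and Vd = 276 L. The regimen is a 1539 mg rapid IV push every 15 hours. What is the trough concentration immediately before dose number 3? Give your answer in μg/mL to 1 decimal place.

f = (1/2)^(τ/t½) = (1/2)^(15/9) ≈ 0.3150.
C₀ = D/Vd = 1539/276 ≈ 5.576 μg/mL.
Before the 3rd dose, 2 doses have been given. Superposition: Cmin = C₀·(f + f²).
≈ 5.576 × (0.3150 + 0.0992) ≈ 5.576 × 0.4142 ≈ 2.310 μg/mL.

2.3 μg/mL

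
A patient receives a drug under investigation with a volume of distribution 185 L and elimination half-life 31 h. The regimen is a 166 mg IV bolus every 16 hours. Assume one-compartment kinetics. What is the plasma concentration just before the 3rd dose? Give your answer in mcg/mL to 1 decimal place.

f = (1/2)^(τ/t½) = (1/2)^(16/31) ≈ 0.6992.
C₀ = D/Vd = 166/185 ≈ 0.897 mcg/mL.
Before the 3rd dose, 2 doses have been given. Superposition: Cmin = C₀·(f + f²).
≈ 0.897 × (0.6992 + 0.4889) ≈ 0.897 × 1.1881 ≈ 1.066 mcg/mL.

1.1 mcg/mL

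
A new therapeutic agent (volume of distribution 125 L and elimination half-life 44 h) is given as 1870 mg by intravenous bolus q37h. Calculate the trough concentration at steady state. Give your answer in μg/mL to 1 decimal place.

τ/t½ = 37/44 ≈ 0.84091, so fraction remaining f = (1/2)^(37/44) ≈ 0.5583.
At steady state, accumulation factor R = 1/(1 − e^(−kτ)) ≈ 2.2640.
Each bolus raises the concentration by D/Vd = 1870/125 ≈ 14.960 μg/mL.
Cmax,ss = C₀/(1 − f) ≈ 14.960/0.4417 ≈ 33.869 μg/mL.
Steady-state trough Cmin,ss = Cmax,ss·f ≈ 33.869 × 0.5583 ≈ 18.909 μg/mL.

18.9 μg/mL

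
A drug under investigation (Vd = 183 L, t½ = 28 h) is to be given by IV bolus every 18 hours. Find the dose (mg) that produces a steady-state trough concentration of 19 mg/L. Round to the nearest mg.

τ/t½ = 18/28 ≈ 0.64286, so f = (1/2)^(18/28) ≈ 0.640443.
Cmin,ss = (D/Vd)·f/(1−f), so D = Cmin,ss·Vd·(1−f)/f.
D = 19 × 183 × (1−f)/f ≈ 19 × 183 × 0.56142 ≈ 1952.06 mg.

1952 mg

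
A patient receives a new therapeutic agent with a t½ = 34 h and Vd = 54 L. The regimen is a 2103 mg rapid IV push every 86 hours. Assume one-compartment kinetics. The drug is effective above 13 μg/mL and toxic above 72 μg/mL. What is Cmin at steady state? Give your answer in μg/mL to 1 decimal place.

8.2 μg/mL

τ/t½ = 86/34 ≈ 2.5294, so fraction remaining f = (1/2)^(86/34) ≈ 0.1732.
At steady state, accumulation factor R = 1/(1 − e^(−kτ)) ≈ 1.2095.
Each bolus raises the concentration by D/Vd = 2103/54 ≈ 38.944 μg/mL.
Steady-state peak Cmax,ss = C₀·R ≈ 38.944 × 1.2095 ≈ 47.103 μg/mL.
One interval later, Cmin,ss = Cmax,ss·e^(−kτ) ≈ 47.103 × 0.1732 ≈ 8.158 μg/mL.
Trough 8.2 μg/mL vs MEC 13 μg/mL: subtherapeutic.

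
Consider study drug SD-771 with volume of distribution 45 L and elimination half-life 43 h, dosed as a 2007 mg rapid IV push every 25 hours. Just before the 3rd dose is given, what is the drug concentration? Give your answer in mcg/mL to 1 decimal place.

49.7 mcg/mL

f = (1/2)^(τ/t½) = (1/2)^(25/43) ≈ 0.6683.
C₀ = D/Vd = 2007/45 ≈ 44.600 mcg/mL.
Before the 3rd dose, 2 doses have been given. Superposition: Cmin = C₀·(f + f²).
≈ 44.600 × (0.6683 + 0.4466) ≈ 44.600 × 1.1149 ≈ 49.725 mcg/mL.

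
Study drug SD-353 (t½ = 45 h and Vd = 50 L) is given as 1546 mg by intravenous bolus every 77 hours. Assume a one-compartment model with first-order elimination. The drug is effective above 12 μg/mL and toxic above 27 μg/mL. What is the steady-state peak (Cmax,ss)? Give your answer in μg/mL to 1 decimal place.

Over one 77-h interval, 77/45 ≈ 1.7111 half-lives elapse, leaving f ≈ 0.3054 of each dose.
At steady state, accumulation factor R = 1/(1 − e^(−kτ)) ≈ 1.4397.
Single-dose peak C₀ = D/Vd = 1546/50 ≈ 30.920 μg/mL.
Steady-state peak Cmax,ss = C₀·R ≈ 30.920 × 1.4397 ≈ 44.516 μg/mL.
Peak 44.5 μg/mL vs MTC 27 μg/mL: exceeds toxic threshold.

44.5 μg/mL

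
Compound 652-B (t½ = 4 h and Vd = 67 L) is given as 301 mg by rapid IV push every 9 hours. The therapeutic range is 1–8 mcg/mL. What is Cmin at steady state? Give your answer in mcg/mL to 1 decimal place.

τ/t½ = 9/4 ≈ 2.25, so fraction remaining f = (1/2)^(9/4) ≈ 0.2102.
At steady state, accumulation factor R = 1/(1 − e^(−kτ)) ≈ 1.2661.
Each bolus raises the concentration by D/Vd = 301/67 ≈ 4.493 mcg/mL.
Cmax,ss = C₀/(1 − f) ≈ 4.493/0.7898 ≈ 5.689 mcg/mL.
One interval later, Cmin,ss = Cmax,ss·e^(−kτ) ≈ 5.689 × 0.2102 ≈ 1.196 mcg/mL.
Trough 1.2 mcg/mL vs MEC 1 mcg/mL: adequate.

1.2 mcg/mL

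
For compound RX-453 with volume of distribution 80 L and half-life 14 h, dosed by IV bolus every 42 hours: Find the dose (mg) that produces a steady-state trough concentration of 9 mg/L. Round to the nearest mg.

5040 mg

τ/t½ = 42/14 ≈ 3, so f = (1/2)^(42/14) ≈ 0.125000.
Cmin,ss = (D/Vd)·f/(1−f), so D = Cmin,ss·Vd·(1−f)/f.
D = 9 × 80 × (1−f)/f ≈ 9 × 80 × 7.00000 ≈ 5040.00 mg.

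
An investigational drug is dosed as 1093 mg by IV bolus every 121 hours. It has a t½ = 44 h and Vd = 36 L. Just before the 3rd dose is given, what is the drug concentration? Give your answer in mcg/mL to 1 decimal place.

f = (1/2)^(τ/t½) = (1/2)^(121/44) ≈ 0.1487.
C₀ = D/Vd = 1093/36 ≈ 30.361 mcg/mL.
Before the 3rd dose, 2 doses have been given. Superposition: Cmin = C₀·(f + f²).
≈ 30.361 × (0.1487 + 0.0221) ≈ 30.361 × 0.1708 ≈ 5.186 mcg/mL.

5.2 mcg/mL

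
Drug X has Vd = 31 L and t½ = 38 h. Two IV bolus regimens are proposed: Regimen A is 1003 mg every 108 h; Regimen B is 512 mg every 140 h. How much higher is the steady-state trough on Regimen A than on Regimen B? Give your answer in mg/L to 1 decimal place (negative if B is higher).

3.9 mg/L

Regimen A: f = (1/2)^(108/38) ≈ 0.1395; Cmin,ss = (1003/31)·f/(1−f) ≈ 5.245 mg/L.
Regimen B: f = (1/2)^(140/38) ≈ 0.0778; Cmin,ss = (512/31)·f/(1−f) ≈ 1.393 mg/L.
Difference ≈ 5.245 − 1.393 ≈ 3.852 mg/L.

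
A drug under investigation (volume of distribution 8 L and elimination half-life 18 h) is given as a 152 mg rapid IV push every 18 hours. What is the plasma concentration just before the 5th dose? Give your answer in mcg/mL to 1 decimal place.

f = (1/2)^(τ/t½) = (1/2)^(18/18) ≈ 0.5000.
C₀ = D/Vd = 152/8 ≈ 19.000 mcg/mL.
Before the 5th dose, 4 doses have been given. Superposition: Cmin = C₀·(f + f² + … + f^4).
≈ 19.000 × (0.5000 + 0.2500 + 0.1250 + 0.0625) ≈ 19.000 × 0.9375 ≈ 17.812 mcg/mL.

17.8 mcg/mL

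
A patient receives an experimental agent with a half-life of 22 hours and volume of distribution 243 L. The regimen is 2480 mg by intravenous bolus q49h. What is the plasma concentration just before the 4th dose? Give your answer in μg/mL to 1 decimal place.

2.7 μg/mL

f = (1/2)^(τ/t½) = (1/2)^(49/22) ≈ 0.2136.
C₀ = D/Vd = 2480/243 ≈ 10.206 μg/mL.
Before the 4th dose, 3 doses have been given. Superposition: Cmin = C₀·(f + f² + … + f^3).
≈ 10.206 × (0.2136 + 0.0456 + 0.0097) ≈ 10.206 × 0.2689 ≈ 2.744 μg/mL.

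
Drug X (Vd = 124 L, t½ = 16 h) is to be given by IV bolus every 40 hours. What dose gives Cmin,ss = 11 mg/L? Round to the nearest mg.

6352 mg

τ/t½ = 40/16 ≈ 2.5, so f = (1/2)^(40/16) ≈ 0.176777.
Cmin,ss = (D/Vd)·f/(1−f), so D = Cmin,ss·Vd·(1−f)/f.
D = 11 × 124 × (1−f)/f ≈ 11 × 124 × 4.65684 ≈ 6351.93 mg.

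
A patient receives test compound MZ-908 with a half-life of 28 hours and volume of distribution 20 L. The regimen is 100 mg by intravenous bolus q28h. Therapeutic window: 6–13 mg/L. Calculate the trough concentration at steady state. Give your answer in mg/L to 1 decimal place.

τ = 28 h = 1 half-life, so f = (1/2)^1 = 0.5.
Accumulation ratio R = 1/(1 − f) = 1/0.5 = 2/1.
Single-dose peak C₀ = D/Vd = 100/20 = 5 mg/L.
Steady-state peak Cmax,ss = C₀·R = 5 × 2/1 ≈ 10.000 mg/L.
Steady-state trough Cmin,ss = Cmax,ss·f ≈ 10.000 × 0.5 ≈ 5.000 mg/L.
Trough 5.0 mg/L vs MEC 6 mg/L: subtherapeutic.

5.0 mg/L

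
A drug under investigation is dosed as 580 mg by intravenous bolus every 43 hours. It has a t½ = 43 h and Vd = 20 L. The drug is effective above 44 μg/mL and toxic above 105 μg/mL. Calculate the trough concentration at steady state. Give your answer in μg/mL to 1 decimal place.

The dosing interval is 1 half-life, so f = 2^(−1) = 0.5.
Accumulation ratio R = 1/(1 − f) = 1/0.5 = 2/1.
Single-dose peak C₀ = D/Vd = 580/20 = 29 μg/mL.
Steady-state peak Cmax,ss = C₀·R = 29 × 2/1 ≈ 58.000 μg/mL.
Steady-state trough Cmin,ss = Cmax,ss·f ≈ 58.000 × 0.5 ≈ 29.000 μg/mL.
Trough 29.0 μg/mL vs MEC 44 μg/mL: subtherapeutic.

29.0 μg/mL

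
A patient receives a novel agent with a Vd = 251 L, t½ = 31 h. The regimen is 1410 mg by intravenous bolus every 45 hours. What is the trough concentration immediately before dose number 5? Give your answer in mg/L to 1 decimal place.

f = (1/2)^(τ/t½) = (1/2)^(45/31) ≈ 0.3656.
C₀ = D/Vd = 1410/251 ≈ 5.618 mg/L.
Before the 5th dose, 4 doses have been given. Superposition: Cmin = C₀·(f + f² + … + f^4).
≈ 5.618 × (0.3656 + 0.1337 + 0.0489 + 0.0179) ≈ 5.618 × 0.5661 ≈ 3.180 mg/L.

3.2 mg/L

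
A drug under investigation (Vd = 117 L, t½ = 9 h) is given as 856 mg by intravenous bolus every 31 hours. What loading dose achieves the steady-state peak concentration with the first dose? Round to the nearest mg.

943 mg

f = (1/2)^(31/9) ≈ 0.091858; accumulation ratio R = 1/(1−f) ≈ 1.10115.
Loading dose to hit Cmax,ss on first dose: D_load = D_maint·R ≈ 856 × 1.10115 ≈ 942.58 mg.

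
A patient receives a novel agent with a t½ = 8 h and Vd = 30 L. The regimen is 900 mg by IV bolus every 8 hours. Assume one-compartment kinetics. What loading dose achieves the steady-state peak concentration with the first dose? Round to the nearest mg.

f = (1/2)^(8/8) ≈ 0.500000; accumulation ratio R = 1/(1−f) ≈ 2.00000.
Loading dose to hit Cmax,ss on first dose: D_load = D_maint·R ≈ 900 × 2.00000 ≈ 1800.00 mg.

1800 mg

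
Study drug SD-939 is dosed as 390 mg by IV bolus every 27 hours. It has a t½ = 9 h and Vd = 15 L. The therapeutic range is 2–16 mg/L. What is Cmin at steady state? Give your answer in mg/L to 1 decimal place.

τ = 27 h = 3 half-lives, so f = (1/2)^3 = 0.125.
At steady state, R = 1/(1 − 0.125) = 8/7.
Single-dose peak C₀ = D/Vd = 390/15 = 26 mg/L.
Steady-state peak Cmax,ss = C₀·R = 26 × 8/7 ≈ 29.714 mg/L.
Steady-state trough Cmin,ss = Cmax,ss·f ≈ 29.714 × 0.125 ≈ 3.714 mg/L.
Trough 3.7 mg/L vs MEC 2 mg/L: adequate.

3.7 mg/L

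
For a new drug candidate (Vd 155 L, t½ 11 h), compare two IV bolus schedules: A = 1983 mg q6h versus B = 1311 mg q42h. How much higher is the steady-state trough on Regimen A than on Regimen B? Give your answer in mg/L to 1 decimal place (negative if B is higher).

27.2 mg/L

Regimen A: f = (1/2)^(6/11) ≈ 0.6852; Cmin,ss = (1983/155)·f/(1−f) ≈ 27.847 mg/L.
Regimen B: f = (1/2)^(42/11) ≈ 0.0709; Cmin,ss = (1311/155)·f/(1−f) ≈ 0.645 mg/L.
Difference ≈ 27.847 − 0.645 ≈ 27.202 mg/L.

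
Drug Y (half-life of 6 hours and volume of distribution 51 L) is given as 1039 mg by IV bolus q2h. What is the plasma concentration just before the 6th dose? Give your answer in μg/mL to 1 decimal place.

53.7 μg/mL

f = (1/2)^(τ/t½) = (1/2)^(2/6) ≈ 0.7937.
C₀ = D/Vd = 1039/51 ≈ 20.373 μg/mL.
Before the 6th dose, 5 doses have been given. Superposition: Cmin = C₀·(f + f² + … + f^5).
≈ 20.373 × (0.7937 + 0.6300 + 0.5000 + 0.3968 + 0.3150) ≈ 20.373 × 2.6355 ≈ 53.693 μg/mL.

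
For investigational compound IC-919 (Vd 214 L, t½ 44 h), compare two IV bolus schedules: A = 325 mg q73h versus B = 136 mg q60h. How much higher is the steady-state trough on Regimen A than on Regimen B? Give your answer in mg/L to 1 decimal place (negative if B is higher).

0.3 mg/L

Regimen A: f = (1/2)^(73/44) ≈ 0.3166; Cmin,ss = (325/214)·f/(1−f) ≈ 0.704 mg/L.
Regimen B: f = (1/2)^(60/44) ≈ 0.3886; Cmin,ss = (136/214)·f/(1−f) ≈ 0.404 mg/L.
Difference ≈ 0.704 − 0.404 ≈ 0.300 mg/L.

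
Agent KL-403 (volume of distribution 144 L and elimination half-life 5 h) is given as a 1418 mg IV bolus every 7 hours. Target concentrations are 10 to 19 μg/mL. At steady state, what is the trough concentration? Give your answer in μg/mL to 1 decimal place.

6.0 μg/mL

Over one 7-h interval, 7/5 ≈ 1.4 half-lives elapse, leaving f ≈ 0.3789 of each dose.
Accumulation ratio R = 1/(1 − f) ≈ 1/0.6211 ≈ 1.6100.
Each bolus raises the concentration by D/Vd = 1418/144 ≈ 9.847 μg/mL.
Cmax,ss = C₀/(1 − f) ≈ 9.847/0.6211 ≈ 15.854 μg/mL.
Steady-state trough Cmin,ss = Cmax,ss·f ≈ 15.854 × 0.3789 ≈ 6.007 μg/mL.
Trough 6.0 μg/mL vs MEC 10 μg/mL: subtherapeutic.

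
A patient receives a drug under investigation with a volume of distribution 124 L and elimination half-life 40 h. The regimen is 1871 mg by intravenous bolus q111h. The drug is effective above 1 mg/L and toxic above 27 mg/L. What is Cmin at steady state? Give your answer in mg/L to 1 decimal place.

2.6 mg/L

Over one 111-h interval, 111/40 ≈ 2.775 half-lives elapse, leaving f ≈ 0.1461 of each dose.
At steady state, accumulation factor R = 1/(1 − e^(−kτ)) ≈ 1.1711.
Each bolus raises the concentration by D/Vd = 1871/124 ≈ 15.089 mg/L.
Steady-state peak Cmax,ss = C₀·R ≈ 15.089 × 1.1711 ≈ 17.671 mg/L.
Steady-state trough Cmin,ss = Cmax,ss·f ≈ 17.671 × 0.1461 ≈ 2.582 mg/L.
Trough 2.6 mg/L vs MEC 1 mg/L: adequate.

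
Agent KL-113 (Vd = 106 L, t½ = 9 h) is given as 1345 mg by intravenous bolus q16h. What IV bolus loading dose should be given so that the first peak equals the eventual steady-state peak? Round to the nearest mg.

f = (1/2)^(16/9) ≈ 0.291632; accumulation ratio R = 1/(1−f) ≈ 1.41170.
Loading dose to hit Cmax,ss on first dose: D_load = D_maint·R ≈ 1345 × 1.41170 ≈ 1898.74 mg.

1899 mg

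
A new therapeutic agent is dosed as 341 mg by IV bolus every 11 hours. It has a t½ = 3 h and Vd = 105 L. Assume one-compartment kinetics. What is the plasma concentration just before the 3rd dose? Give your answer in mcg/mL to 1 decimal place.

f = (1/2)^(τ/t½) = (1/2)^(11/3) ≈ 0.0787.
C₀ = D/Vd = 341/105 ≈ 3.248 mcg/mL.
Before the 3rd dose, 2 doses have been given. Superposition: Cmin = C₀·(f + f²).
≈ 3.248 × (0.0787 + 0.0062) ≈ 3.248 × 0.0849 ≈ 0.276 mcg/mL.

0.3 mcg/mL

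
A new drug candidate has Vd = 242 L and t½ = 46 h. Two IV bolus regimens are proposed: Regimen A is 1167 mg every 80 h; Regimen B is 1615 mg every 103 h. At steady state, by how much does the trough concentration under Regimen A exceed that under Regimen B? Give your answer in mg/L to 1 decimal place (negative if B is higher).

Regimen A: f = (1/2)^(80/46) ≈ 0.2996; Cmin,ss = (1167/242)·f/(1−f) ≈ 2.063 mg/L.
Regimen B: f = (1/2)^(103/46) ≈ 0.2118; Cmin,ss = (1615/242)·f/(1−f) ≈ 1.793 mg/L.
Difference ≈ 2.063 − 1.793 ≈ 0.270 mg/L.

0.3 mg/L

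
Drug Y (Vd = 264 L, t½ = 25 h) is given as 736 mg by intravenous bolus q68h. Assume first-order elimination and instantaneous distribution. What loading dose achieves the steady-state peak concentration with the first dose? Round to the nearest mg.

f = (1/2)^(68/25) ≈ 0.151774; accumulation ratio R = 1/(1−f) ≈ 1.17893.
Loading dose to hit Cmax,ss on first dose: D_load = D_maint·R ≈ 736 × 1.17893 ≈ 867.69 mg.

868 mg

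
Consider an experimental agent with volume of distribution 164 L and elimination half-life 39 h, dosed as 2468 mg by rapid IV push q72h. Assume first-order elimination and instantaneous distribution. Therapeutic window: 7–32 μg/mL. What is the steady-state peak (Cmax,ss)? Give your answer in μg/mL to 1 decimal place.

k = ln2/t½ = ln2/39 ≈ 0.017773 h⁻¹; fraction remaining f = e^(−kτ) = e^(−0.017773×72) ≈ 0.2781.
At steady state, accumulation factor R = 1/(1 − e^(−kτ)) ≈ 1.3852.
Each bolus raises the concentration by D/Vd = 2468/164 ≈ 15.049 μg/mL.
Steady-state peak Cmax,ss = C₀·R ≈ 15.049 × 1.3852 ≈ 20.846 μg/mL.
Peak 20.8 μg/mL vs MTC 32 μg/mL: below toxic threshold.

20.8 μg/mL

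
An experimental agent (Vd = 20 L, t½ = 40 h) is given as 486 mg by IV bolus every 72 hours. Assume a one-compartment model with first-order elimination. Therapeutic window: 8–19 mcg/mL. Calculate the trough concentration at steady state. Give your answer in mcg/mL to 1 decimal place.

9.8 mcg/mL

τ/t½ = 72/40 ≈ 1.8, so fraction remaining f = (1/2)^(72/40) ≈ 0.2872.
Single-dose peak C₀ = D/Vd = 486/20 ≈ 24.300 mcg/mL.
Steady-state trough Cmin,ss = C₀·f/(1−f) ≈ 24.300 × 0.2872/0.7128 ≈ 9.791 mcg/mL.
Trough 9.8 mcg/mL vs MEC 8 mcg/mL: adequate.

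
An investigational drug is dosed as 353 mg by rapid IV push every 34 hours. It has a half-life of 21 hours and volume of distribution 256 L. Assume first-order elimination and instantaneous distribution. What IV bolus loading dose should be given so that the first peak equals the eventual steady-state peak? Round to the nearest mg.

523 mg

f = (1/2)^(34/21) ≈ 0.325550; accumulation ratio R = 1/(1−f) ≈ 1.48269.
Loading dose to hit Cmax,ss on first dose: D_load = D_maint·R ≈ 353 × 1.48269 ≈ 523.39 mg.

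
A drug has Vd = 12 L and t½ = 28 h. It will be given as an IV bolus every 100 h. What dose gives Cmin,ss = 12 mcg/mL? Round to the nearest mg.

1568 mg

τ/t½ = 100/28 ≈ 3.5714, so f = (1/2)^(100/28) ≈ 0.084119.
Cmin,ss = (D/Vd)·f/(1−f), so D = Cmin,ss·Vd·(1−f)/f.
D = 12 × 12 × (1−f)/f ≈ 12 × 12 × 10.88792 ≈ 1567.86 mg.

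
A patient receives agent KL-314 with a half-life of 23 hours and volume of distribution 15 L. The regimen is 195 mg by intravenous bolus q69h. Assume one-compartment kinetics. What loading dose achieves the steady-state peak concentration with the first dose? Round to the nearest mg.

f = (1/2)^(69/23) ≈ 0.125000; accumulation ratio R = 1/(1−f) ≈ 1.14286.
Loading dose to hit Cmax,ss on first dose: D_load = D_maint·R ≈ 195 × 1.14286 ≈ 222.86 mg.

223 mg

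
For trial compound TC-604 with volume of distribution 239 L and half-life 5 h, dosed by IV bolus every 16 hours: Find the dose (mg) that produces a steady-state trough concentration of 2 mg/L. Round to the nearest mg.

τ/t½ = 16/5 ≈ 3.2, so f = (1/2)^(16/5) ≈ 0.108819.
Cmin,ss = (D/Vd)·f/(1−f), so D = Cmin,ss·Vd·(1−f)/f.
D = 2 × 239 × (1−f)/f ≈ 2 × 239 × 8.18957 ≈ 3914.61 mg.

3915 mg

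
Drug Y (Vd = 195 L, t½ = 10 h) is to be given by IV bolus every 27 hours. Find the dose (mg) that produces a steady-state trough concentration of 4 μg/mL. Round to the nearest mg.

τ/t½ = 27/10 ≈ 2.7, so f = (1/2)^(27/10) ≈ 0.153893.
Cmin,ss = (D/Vd)·f/(1−f), so D = Cmin,ss·Vd·(1−f)/f.
D = 4 × 195 × (1−f)/f ≈ 4 × 195 × 5.49802 ≈ 4288.46 mg.

4288 mg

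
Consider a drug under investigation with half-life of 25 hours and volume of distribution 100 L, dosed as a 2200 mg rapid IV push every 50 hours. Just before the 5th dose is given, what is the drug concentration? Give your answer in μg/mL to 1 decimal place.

f = (1/2)^(τ/t½) = (1/2)^(50/25) ≈ 0.2500.
C₀ = D/Vd = 2200/100 ≈ 22.000 μg/mL.
Before the 5th dose, 4 doses have been given. Superposition: Cmin = C₀·(f + f² + … + f^4).
≈ 22.000 × (0.2500 + 0.0625 + 0.0156 + 0.0039) ≈ 22.000 × 0.3320 ≈ 7.304 μg/mL.

7.3 μg/mL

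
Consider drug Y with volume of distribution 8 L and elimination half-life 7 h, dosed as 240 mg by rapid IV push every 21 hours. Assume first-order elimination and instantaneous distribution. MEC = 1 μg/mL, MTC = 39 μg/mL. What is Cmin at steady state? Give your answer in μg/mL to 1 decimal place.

4.3 μg/mL

τ = 21 h = 3 half-lives, so f = (1/2)^3 = 0.125.
At steady state, R = 1/(1 − 0.125) = 8/7.
Single-dose peak C₀ = D/Vd = 240/8 = 30 μg/mL.
Steady-state peak Cmax,ss = C₀·R = 30 × 8/7 ≈ 34.286 μg/mL.
Steady-state trough Cmin,ss = Cmax,ss·f ≈ 34.286 × 0.125 ≈ 4.286 μg/mL.
Trough 4.3 μg/mL vs MEC 1 μg/mL: adequate.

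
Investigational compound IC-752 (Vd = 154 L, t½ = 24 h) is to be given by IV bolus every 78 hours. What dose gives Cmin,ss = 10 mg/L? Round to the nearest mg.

13111 mg

τ/t½ = 78/24 ≈ 3.25, so f = (1/2)^(78/24) ≈ 0.105112.
Cmin,ss = (D/Vd)·f/(1−f), so D = Cmin,ss·Vd·(1−f)/f.
D = 10 × 154 × (1−f)/f ≈ 10 × 154 × 8.51366 ≈ 13111.04 mg.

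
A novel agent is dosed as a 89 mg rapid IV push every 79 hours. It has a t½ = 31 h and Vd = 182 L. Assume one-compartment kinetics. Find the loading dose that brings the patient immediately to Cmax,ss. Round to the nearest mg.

107 mg

f = (1/2)^(79/31) ≈ 0.170946; accumulation ratio R = 1/(1−f) ≈ 1.20619.
Loading dose to hit Cmax,ss on first dose: D_load = D_maint·R ≈ 89 × 1.20619 ≈ 107.35 mg.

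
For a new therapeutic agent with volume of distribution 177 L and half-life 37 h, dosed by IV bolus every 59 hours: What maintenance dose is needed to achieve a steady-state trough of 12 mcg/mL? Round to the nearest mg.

4291 mg

τ/t½ = 59/37 ≈ 1.5946, so f = (1/2)^(59/37) ≈ 0.331115.
Cmin,ss = (D/Vd)·f/(1−f), so D = Cmin,ss·Vd·(1−f)/f.
D = 12 × 177 × (1−f)/f ≈ 12 × 177 × 2.02010 ≈ 4290.69 mg.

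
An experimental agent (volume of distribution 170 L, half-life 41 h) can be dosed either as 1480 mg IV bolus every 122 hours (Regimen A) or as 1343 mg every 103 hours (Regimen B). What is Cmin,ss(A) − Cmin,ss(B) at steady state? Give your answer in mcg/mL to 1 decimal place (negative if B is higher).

Regimen A: f = (1/2)^(122/41) ≈ 0.1271; Cmin,ss = (1480/170)·f/(1−f) ≈ 1.268 mcg/mL.
Regimen B: f = (1/2)^(103/41) ≈ 0.1753; Cmin,ss = (1343/170)·f/(1−f) ≈ 1.679 mcg/mL.
Difference ≈ 1.268 − 1.679 ≈ -0.411 mcg/mL.

-0.4 mcg/mL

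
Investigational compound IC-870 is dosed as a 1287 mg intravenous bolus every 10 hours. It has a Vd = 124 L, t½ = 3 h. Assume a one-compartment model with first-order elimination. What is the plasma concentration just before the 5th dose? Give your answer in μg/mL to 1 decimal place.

1.1 μg/mL

f = (1/2)^(τ/t½) = (1/2)^(10/3) ≈ 0.0992.
C₀ = D/Vd = 1287/124 ≈ 10.379 μg/mL.
Before the 5th dose, 4 doses have been given. Superposition: Cmin = C₀·(f + f² + … + f^4).
≈ 10.379 × (0.0992 + 0.0098 + 0.0010 + 0.0001) ≈ 10.379 × 0.1101 ≈ 1.143 μg/mL.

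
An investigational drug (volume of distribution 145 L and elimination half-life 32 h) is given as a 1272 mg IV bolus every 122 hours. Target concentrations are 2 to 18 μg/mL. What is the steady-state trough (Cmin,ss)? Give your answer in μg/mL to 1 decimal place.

Over one 122-h interval, 122/32 ≈ 3.8125 half-lives elapse, leaving f ≈ 0.0712 of each dose.
At steady state, accumulation factor R = 1/(1 − e^(−kτ)) ≈ 1.0767.
Each bolus raises the concentration by D/Vd = 1272/145 ≈ 8.772 μg/mL.
Cmax,ss = C₀/(1 − f) ≈ 8.772/0.9288 ≈ 9.444 μg/mL.
One interval later, Cmin,ss = Cmax,ss·e^(−kτ) ≈ 9.444 × 0.0712 ≈ 0.672 μg/mL.
Trough 0.7 μg/mL vs MEC 2 μg/mL: subtherapeutic.

0.7 μg/mL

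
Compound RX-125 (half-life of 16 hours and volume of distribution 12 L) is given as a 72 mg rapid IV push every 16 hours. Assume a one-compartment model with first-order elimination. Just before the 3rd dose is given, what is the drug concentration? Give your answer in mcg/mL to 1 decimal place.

f = (1/2)^(τ/t½) = (1/2)^(16/16) ≈ 0.5000.
C₀ = D/Vd = 72/12 ≈ 6.000 mcg/mL.
Before the 3rd dose, 2 doses have been given. Superposition: Cmin = C₀·(f + f²).
≈ 6.000 × (0.5000 + 0.2500) ≈ 6.000 × 0.7500 ≈ 4.500 mcg/mL.

4.5 mcg/mL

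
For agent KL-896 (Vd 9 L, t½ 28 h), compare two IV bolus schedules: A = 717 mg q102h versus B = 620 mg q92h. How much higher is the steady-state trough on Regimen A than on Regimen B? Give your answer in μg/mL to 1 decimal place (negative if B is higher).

-0.9 μg/mL

Regimen A: f = (1/2)^(102/28) ≈ 0.0801; Cmin,ss = (717/9)·f/(1−f) ≈ 6.937 μg/mL.
Regimen B: f = (1/2)^(92/28) ≈ 0.1025; Cmin,ss = (620/9)·f/(1−f) ≈ 7.868 μg/mL.
Difference ≈ 6.937 − 7.868 ≈ -0.931 μg/mL.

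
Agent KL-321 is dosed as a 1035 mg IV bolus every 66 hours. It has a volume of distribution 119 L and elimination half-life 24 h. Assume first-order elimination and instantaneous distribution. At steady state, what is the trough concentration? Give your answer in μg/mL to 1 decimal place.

1.5 μg/mL

τ/t½ = 66/24 ≈ 2.75, so fraction remaining f = (1/2)^(66/24) ≈ 0.1487.
Each bolus raises the concentration by D/Vd = 1035/119 ≈ 8.697 μg/mL.
Steady-state trough Cmin,ss = C₀·f/(1−f) ≈ 8.697 × 0.1487/0.8513 ≈ 1.519 μg/mL.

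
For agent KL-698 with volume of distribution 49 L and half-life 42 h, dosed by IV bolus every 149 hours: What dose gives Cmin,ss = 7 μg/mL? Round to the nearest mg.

3668 mg

τ/t½ = 149/42 ≈ 3.5476, so f = (1/2)^(149/42) ≈ 0.085519.
Cmin,ss = (D/Vd)·f/(1−f), so D = Cmin,ss·Vd·(1−f)/f.
D = 7 × 49 × (1−f)/f ≈ 7 × 49 × 10.69331 ≈ 3667.81 mg.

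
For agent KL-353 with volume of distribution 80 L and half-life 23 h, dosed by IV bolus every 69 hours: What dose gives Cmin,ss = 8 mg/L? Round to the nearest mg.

τ/t½ = 69/23 ≈ 3, so f = (1/2)^(69/23) ≈ 0.125000.
Cmin,ss = (D/Vd)·f/(1−f), so D = Cmin,ss·Vd·(1−f)/f.
D = 8 × 80 × (1−f)/f ≈ 8 × 80 × 7.00000 ≈ 4480.00 mg.

4480 mg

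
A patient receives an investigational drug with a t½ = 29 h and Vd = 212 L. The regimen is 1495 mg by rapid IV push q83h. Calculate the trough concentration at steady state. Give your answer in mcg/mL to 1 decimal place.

1.1 mcg/mL

τ/t½ = 83/29 ≈ 2.8621, so fraction remaining f = (1/2)^(83/29) ≈ 0.1375.
Each bolus raises the concentration by D/Vd = 1495/212 ≈ 7.052 mcg/mL.
Steady-state trough Cmin,ss = C₀·f/(1−f) ≈ 7.052 × 0.1375/0.8625 ≈ 1.124 mcg/mL.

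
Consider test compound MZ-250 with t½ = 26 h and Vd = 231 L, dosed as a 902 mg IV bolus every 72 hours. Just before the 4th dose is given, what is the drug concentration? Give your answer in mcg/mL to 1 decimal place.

f = (1/2)^(τ/t½) = (1/2)^(72/26) ≈ 0.1467.
C₀ = D/Vd = 902/231 ≈ 3.905 mcg/mL.
Before the 4th dose, 3 doses have been given. Superposition: Cmin = C₀·(f + f² + … + f^3).
≈ 3.905 × (0.1467 + 0.0215 + 0.0032) ≈ 3.905 × 0.1714 ≈ 0.669 mcg/mL.

0.7 mcg/mL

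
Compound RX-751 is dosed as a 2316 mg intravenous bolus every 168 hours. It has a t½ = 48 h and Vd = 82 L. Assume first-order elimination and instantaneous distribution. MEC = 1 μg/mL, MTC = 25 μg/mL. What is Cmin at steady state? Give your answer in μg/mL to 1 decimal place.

τ/t½ = 168/48 ≈ 3.5, so fraction remaining f = (1/2)^(168/48) ≈ 0.0884.
At steady state, accumulation factor R = 1/(1 − e^(−kτ)) ≈ 1.0970.
Single-dose peak C₀ = D/Vd = 2316/82 ≈ 28.244 μg/mL.
Cmax,ss = C₀/(1 − f) ≈ 28.244/0.9116 ≈ 30.983 μg/mL.
Steady-state trough Cmin,ss = Cmax,ss·f ≈ 30.983 × 0.0884 ≈ 2.739 μg/mL.
Trough 2.7 μg/mL vs MEC 1 μg/mL: adequate.

2.7 μg/mL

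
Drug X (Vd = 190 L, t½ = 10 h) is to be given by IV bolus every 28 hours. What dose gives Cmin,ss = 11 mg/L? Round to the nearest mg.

τ/t½ = 28/10 ≈ 2.8, so f = (1/2)^(28/10) ≈ 0.143587.
Cmin,ss = (D/Vd)·f/(1−f), so D = Cmin,ss·Vd·(1−f)/f.
D = 11 × 190 × (1−f)/f ≈ 11 × 190 × 5.96442 ≈ 12465.64 mg.

12466 mg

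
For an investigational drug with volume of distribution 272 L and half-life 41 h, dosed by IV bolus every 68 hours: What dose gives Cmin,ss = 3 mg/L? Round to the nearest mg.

τ/t½ = 68/41 ≈ 1.6585, so f = (1/2)^(68/41) ≈ 0.316760.
Cmin,ss = (D/Vd)·f/(1−f), so D = Cmin,ss·Vd·(1−f)/f.
D = 3 × 272 × (1−f)/f ≈ 3 × 272 × 2.15696 ≈ 1760.08 mg.

1760 mg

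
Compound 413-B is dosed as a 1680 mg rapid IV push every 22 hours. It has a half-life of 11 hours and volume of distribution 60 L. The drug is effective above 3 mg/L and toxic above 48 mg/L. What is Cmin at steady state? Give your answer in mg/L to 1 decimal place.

The dosing interval is 2 half-lives, so f = 2^(−2) = 0.25.
At steady state, R = 1/(1 − 0.25) = 4/3.
Single-dose peak C₀ = D/Vd = 1680/60 = 28 mg/L.
Steady-state peak Cmax,ss = C₀·R = 28 × 4/3 ≈ 37.333 mg/L.
Steady-state trough Cmin,ss = Cmax,ss·f ≈ 37.333 × 0.25 ≈ 9.333 mg/L.
Trough 9.3 mg/L vs MEC 3 mg/L: adequate.

9.3 mg/L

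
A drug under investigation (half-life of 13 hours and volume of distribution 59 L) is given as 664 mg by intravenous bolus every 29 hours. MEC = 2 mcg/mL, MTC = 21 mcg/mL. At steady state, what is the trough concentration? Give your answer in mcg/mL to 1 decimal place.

3.0 mcg/mL

τ/t½ = 29/13 ≈ 2.2308, so fraction remaining f = (1/2)^(29/13) ≈ 0.2130.
At steady state, accumulation factor R = 1/(1 − e^(−kτ)) ≈ 1.2706.
Single-dose peak C₀ = D/Vd = 664/59 ≈ 11.254 mcg/mL.
Cmax,ss = C₀/(1 − f) ≈ 11.254/0.7870 ≈ 14.300 mcg/mL.
One interval later, Cmin,ss = Cmax,ss·e^(−kτ) ≈ 14.300 × 0.2130 ≈ 3.046 mcg/mL.
Trough 3.0 mcg/mL vs MEC 2 mcg/mL: adequate.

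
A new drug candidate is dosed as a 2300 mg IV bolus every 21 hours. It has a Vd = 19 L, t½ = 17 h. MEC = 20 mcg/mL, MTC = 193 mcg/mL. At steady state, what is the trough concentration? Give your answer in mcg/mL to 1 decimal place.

89.4 mcg/mL

τ/t½ = 21/17 ≈ 1.2353, so fraction remaining f = (1/2)^(21/17) ≈ 0.4248.
At steady state, accumulation factor R = 1/(1 − e^(−kτ)) ≈ 1.7385.
Each bolus raises the concentration by D/Vd = 2300/19 ≈ 121.053 mcg/mL.
Steady-state peak Cmax,ss = C₀·R ≈ 121.053 × 1.7385 ≈ 210.451 mcg/mL.
One interval later, Cmin,ss = Cmax,ss·e^(−kτ) ≈ 210.451 × 0.4248 ≈ 89.400 mcg/mL.
Trough 89.4 mcg/mL vs MEC 20 mcg/mL: adequate.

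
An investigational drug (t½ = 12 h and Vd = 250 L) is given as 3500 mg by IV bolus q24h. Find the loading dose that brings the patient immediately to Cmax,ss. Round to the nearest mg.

4667 mg

f = (1/2)^(24/12) ≈ 0.250000; accumulation ratio R = 1/(1−f) ≈ 1.33333.
Loading dose to hit Cmax,ss on first dose: D_load = D_maint·R ≈ 3500 × 1.33333 ≈ 4666.65 mg.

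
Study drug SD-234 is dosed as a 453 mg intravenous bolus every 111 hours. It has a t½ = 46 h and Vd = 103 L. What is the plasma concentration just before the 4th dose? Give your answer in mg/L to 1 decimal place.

f = (1/2)^(τ/t½) = (1/2)^(111/46) ≈ 0.1878.
C₀ = D/Vd = 453/103 ≈ 4.398 mg/L.
Before the 4th dose, 3 doses have been given. Superposition: Cmin = C₀·(f + f² + … + f^3).
≈ 4.398 × (0.1878 + 0.0353 + 0.0066) ≈ 4.398 × 0.2297 ≈ 1.010 mg/L.

1.0 mg/L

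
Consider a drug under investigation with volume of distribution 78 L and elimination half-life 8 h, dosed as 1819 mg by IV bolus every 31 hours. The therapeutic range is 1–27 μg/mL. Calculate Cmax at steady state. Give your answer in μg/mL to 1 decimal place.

Over one 31-h interval, 31/8 ≈ 3.875 half-lives elapse, leaving f ≈ 0.0682 of each dose.
At steady state, accumulation factor R = 1/(1 − e^(−kτ)) ≈ 1.0732.
Each bolus raises the concentration by D/Vd = 1819/78 ≈ 23.321 μg/mL.
Steady-state peak Cmax,ss = C₀·R ≈ 23.321 × 1.0732 ≈ 25.028 μg/mL.
Peak 25.0 μg/mL vs MTC 27 μg/mL: below toxic threshold.

25.0 μg/mL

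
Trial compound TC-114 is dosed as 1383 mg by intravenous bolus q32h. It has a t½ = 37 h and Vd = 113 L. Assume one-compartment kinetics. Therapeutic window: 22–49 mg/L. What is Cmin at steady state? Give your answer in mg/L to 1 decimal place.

14.9 mg/L

Over one 32-h interval, 32/37 ≈ 0.86486 half-lives elapse, leaving f ≈ 0.5491 of each dose.
At steady state, accumulation factor R = 1/(1 − e^(−kτ)) ≈ 2.2178.
Each bolus raises the concentration by D/Vd = 1383/113 ≈ 12.239 mg/L.
Steady-state peak Cmax,ss = C₀·R ≈ 12.239 × 2.2178 ≈ 27.144 mg/L.
One interval later, Cmin,ss = Cmax,ss·e^(−kτ) ≈ 27.144 × 0.5491 ≈ 14.905 mg/L.
Trough 14.9 mg/L vs MEC 22 mg/L: subtherapeutic.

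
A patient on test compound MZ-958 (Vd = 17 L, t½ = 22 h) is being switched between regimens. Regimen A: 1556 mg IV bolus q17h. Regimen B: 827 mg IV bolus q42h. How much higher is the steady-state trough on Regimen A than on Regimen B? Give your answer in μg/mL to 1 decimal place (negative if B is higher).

Regimen A: f = (1/2)^(17/22) ≈ 0.5853; Cmin,ss = (1556/17)·f/(1−f) ≈ 129.183 μg/mL.
Regimen B: f = (1/2)^(42/22) ≈ 0.2663; Cmin,ss = (827/17)·f/(1−f) ≈ 17.657 μg/mL.
Difference ≈ 129.183 − 17.657 ≈ 111.526 μg/mL.

111.5 μg/mL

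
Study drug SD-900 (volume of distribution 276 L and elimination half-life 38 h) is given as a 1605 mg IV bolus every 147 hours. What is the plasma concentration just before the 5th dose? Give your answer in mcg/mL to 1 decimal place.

f = (1/2)^(τ/t½) = (1/2)^(147/38) ≈ 0.0685.
C₀ = D/Vd = 1605/276 ≈ 5.815 mcg/mL.
Before the 5th dose, 4 doses have been given. Superposition: Cmin = C₀·(f + f² + … + f^4).
≈ 5.815 × (0.0685 + 0.0047 + 0.0003 + 0.0000) ≈ 5.815 × 0.0735 ≈ 0.427 mcg/mL.

0.4 mcg/mL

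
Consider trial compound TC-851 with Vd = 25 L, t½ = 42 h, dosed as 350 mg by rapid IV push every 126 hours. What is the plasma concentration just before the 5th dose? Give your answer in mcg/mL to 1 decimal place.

2.0 mcg/mL

f = (1/2)^(τ/t½) = (1/2)^(126/42) ≈ 0.1250.
C₀ = D/Vd = 350/25 ≈ 14.000 mcg/mL.
Before the 5th dose, 4 doses have been given. Superposition: Cmin = C₀·(f + f² + … + f^4).
≈ 14.000 × (0.1250 + 0.0156 + 0.0020 + 0.0002) ≈ 14.000 × 0.1428 ≈ 1.999 mcg/mL.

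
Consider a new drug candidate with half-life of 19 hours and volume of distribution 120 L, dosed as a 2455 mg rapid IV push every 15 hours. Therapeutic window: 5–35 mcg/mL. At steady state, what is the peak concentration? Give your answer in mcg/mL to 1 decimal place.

Over one 15-h interval, 15/19 ≈ 0.78947 half-lives elapse, leaving f ≈ 0.5786 of each dose.
Accumulation ratio R = 1/(1 − f) ≈ 1/0.4214 ≈ 2.3730.
Single-dose peak C₀ = D/Vd = 2455/120 ≈ 20.458 mcg/mL.
Steady-state peak Cmax,ss = C₀·R ≈ 20.458 × 2.3730 ≈ 48.547 mcg/mL.
Peak 48.5 mcg/mL vs MTC 35 mcg/mL: exceeds toxic threshold.

48.5 mcg/mL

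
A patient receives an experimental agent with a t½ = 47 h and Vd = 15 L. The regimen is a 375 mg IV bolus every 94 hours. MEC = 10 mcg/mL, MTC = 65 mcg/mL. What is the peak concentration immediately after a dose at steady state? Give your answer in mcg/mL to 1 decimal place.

33.3 mcg/mL

τ = 94 h = 2 half-lives, so f = (1/2)^2 = 0.25.
Accumulation ratio R = 1/(1 − f) = 1/0.75 = 4/3.
Single-dose peak C₀ = D/Vd = 375/15 = 25 mcg/mL.
Steady-state peak Cmax,ss = C₀·R = 25 × 4/3 ≈ 33.333 mcg/mL.
Peak 33.3 mcg/mL vs MTC 65 mcg/mL: below toxic threshold.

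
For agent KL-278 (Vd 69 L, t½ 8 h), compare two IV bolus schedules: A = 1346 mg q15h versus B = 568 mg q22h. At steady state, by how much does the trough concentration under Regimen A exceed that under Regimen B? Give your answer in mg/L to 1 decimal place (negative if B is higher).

5.9 mg/L

Regimen A: f = (1/2)^(15/8) ≈ 0.2726; Cmin,ss = (1346/69)·f/(1−f) ≈ 7.311 mg/L.
Regimen B: f = (1/2)^(22/8) ≈ 0.1487; Cmin,ss = (568/69)·f/(1−f) ≈ 1.438 mg/L.
Difference ≈ 7.311 − 1.438 ≈ 5.873 mg/L.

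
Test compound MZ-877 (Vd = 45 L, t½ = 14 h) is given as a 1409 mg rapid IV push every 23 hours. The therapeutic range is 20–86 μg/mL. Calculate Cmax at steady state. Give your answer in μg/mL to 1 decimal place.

k = ln2/t½ = ln2/14 ≈ 0.049511 h⁻¹; fraction remaining f = e^(−kτ) = e^(−0.049511×23) ≈ 0.3202.
Accumulation ratio R = 1/(1 − f) ≈ 1/0.6798 ≈ 1.4710.
Each bolus raises the concentration by D/Vd = 1409/45 ≈ 31.311 μg/mL.
Cmax,ss = C₀/(1 − f) ≈ 31.311/0.6798 ≈ 46.059 μg/mL.
Peak 46.1 μg/mL vs MTC 86 μg/mL: below toxic threshold.

46.1 μg/mL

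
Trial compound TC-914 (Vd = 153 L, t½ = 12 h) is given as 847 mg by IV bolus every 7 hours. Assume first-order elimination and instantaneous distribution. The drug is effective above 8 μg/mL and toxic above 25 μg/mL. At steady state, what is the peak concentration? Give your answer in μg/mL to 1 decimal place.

16.6 μg/mL

k = ln2/t½ = ln2/12 ≈ 0.057762 h⁻¹; fraction remaining f = e^(−kτ) = e^(−0.057762×7) ≈ 0.6674.
At steady state, accumulation factor R = 1/(1 − e^(−kτ)) ≈ 3.0066.
Single-dose peak C₀ = D/Vd = 847/153 ≈ 5.536 μg/mL.
Steady-state peak Cmax,ss = C₀·R ≈ 5.536 × 3.0066 ≈ 16.645 μg/mL.
Peak 16.6 μg/mL vs MTC 25 μg/mL: below toxic threshold.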